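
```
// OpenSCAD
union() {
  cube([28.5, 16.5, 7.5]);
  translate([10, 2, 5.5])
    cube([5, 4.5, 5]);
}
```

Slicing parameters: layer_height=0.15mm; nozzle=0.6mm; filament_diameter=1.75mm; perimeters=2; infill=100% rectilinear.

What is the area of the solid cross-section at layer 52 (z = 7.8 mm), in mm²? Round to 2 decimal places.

At z = 7.8 mm: the cube is absent (z outside [0, 7.5]); the cube at (10, 2) is present — its section is the full 5×4.5 rectangle (area 22.50 mm²); Combining (union): only the 5×4.5 cube at (10, 2) is present, so the union is just that shape — area = 22.50 mm². Overall, the cross-section is a single solid region. Net area = 22.50 mm².

22.50 mm²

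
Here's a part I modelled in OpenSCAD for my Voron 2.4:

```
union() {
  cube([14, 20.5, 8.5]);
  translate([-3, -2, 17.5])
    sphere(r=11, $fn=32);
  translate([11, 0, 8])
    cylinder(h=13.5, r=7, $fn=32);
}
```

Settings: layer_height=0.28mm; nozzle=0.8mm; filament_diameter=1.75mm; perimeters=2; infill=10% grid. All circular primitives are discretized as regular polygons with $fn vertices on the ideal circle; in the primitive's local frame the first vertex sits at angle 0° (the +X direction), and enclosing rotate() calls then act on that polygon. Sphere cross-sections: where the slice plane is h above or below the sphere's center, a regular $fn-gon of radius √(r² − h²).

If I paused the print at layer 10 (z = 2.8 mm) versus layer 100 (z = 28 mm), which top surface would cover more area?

Layer 10 (z = 2.8): the cube (footprint 14×20.5) is included at this height (area 287.00 mm²); the sphere at (-3, -2) is absent (|z−center|=14.700 > r=11); the cylinder at (11, 0) is absent (z outside [8, 21.5]); Combining (union): only the 14×20.5 cube is present, so the union is just that shape — area = 287.00 mm². So its area = 287.00 mm². Layer 100 (z = 28): the cube is absent (z outside [0, 8.5]); the sphere at (-3, -2): section is a regular 32-gon, circumradius = √(r²−h²) = √(11²−10.5²) = 3.279 (area = (32/2)·3.279²·sin(360°/32) = 33.56 mm²); the cylinder at (11, 0) does not reach this height (z outside [8, 21.5]); Merging all regions: only the r=11 sphere at (-3, -2) is present, so the union is just that shape — area = 33.56 mm². So its area = 33.56 mm². Layer 10 is larger (287.00 vs 33.56 mm²).

layer 10 (z = 2.8 mm)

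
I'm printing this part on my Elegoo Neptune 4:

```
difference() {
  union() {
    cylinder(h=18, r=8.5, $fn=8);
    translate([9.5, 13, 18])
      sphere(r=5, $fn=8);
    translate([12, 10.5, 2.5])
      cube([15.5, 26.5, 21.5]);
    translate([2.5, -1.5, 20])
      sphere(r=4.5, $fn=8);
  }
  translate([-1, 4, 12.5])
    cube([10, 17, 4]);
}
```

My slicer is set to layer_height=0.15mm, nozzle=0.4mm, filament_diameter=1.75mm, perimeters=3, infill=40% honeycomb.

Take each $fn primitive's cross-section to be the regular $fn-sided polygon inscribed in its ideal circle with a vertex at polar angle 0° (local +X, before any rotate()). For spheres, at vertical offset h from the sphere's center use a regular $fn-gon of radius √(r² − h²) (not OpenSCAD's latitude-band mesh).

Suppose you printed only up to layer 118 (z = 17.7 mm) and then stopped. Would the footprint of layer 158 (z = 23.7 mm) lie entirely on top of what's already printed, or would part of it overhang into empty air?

entirely on top

Compare the two slices. At z = 17.7: the r=8.5 cylinder contributes a regular 8-gon of circumradius 8.5 (area = (8/2)·8.500²·sin(360°/8) = 204.35 mm²); the r=5 sphere at (9.5, 13) slices to a regular 8-gon of circumradius 4.991 (√(r²−h²) with h=0.3 from center) (area = (8/2)·4.991²·sin(360°/8) = 70.46 mm²); the cube at (12, 10.5) is present — its section is the full 15.5×26.5 rectangle (area 410.75 mm²); the r=4.5 sphere at (2.5, -1.5) contributes a regular 8-gon of circumradius √(4.5²−2.3²) = 3.868 (area = (8/2)·3.868²·sin(360°/8) = 42.31 mm²); Merging all regions: the regions partially overlap — summed areas 727.87 mm² minus the doubly-counted overlap 53.68 mm² gives 674.20 mm² — area = 674.20 mm²; the cube at (-1, 4) does not reach this height (z outside [12.5, 16.5]); Taking the first minus the rest: none of the subtracted shapes is present at this height, so the result so far is unchanged — area = 674.20 mm². At z = 23.7: the cylinder is absent (z outside [0, 18]); the sphere at (9.5, 13) is absent (|z−center|=5.700 > r=5); the 15.5×26.5 cube at (12, 10.5) contributes its full rectangle (area 410.75 mm²); the r=4.5 sphere at (2.5, -1.5) slices to a regular 8-gon of circumradius 2.561 (√(r²−h²) with h=3.7 from center) (area = (8/2)·2.561²·sin(360°/8) = 18.55 mm²); Merging all regions: the 2 present regions are separate (no shared area or edge), so areas and boundary lengths simply add and each stays a separate island — area = 429.30 mm²; the cube at (-1, 4) does not reach this height (z outside [12.5, 16.5]); Subtracting the remaining from the first: none of the subtracted shapes is present at this height, so that combined region is unchanged — area = 429.30 mm². Checking containment: the cross-section at z = 23.7 is a subset of the cross-section at z = 17.7.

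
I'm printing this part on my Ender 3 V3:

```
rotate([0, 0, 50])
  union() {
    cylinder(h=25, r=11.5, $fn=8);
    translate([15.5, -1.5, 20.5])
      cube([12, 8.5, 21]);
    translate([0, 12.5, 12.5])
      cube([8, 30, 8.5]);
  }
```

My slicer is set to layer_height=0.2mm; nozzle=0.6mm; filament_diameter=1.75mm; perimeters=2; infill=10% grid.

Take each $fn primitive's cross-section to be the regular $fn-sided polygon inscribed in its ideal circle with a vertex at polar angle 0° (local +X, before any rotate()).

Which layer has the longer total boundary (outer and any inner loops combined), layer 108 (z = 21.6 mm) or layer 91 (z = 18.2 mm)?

layer 91 (z = 18.2 mm)

Layer 108 (z = 21.6): the r=11.5 cylinder gives a regular 8-gon of circumradius 11.5 (constant along its height) (perimeter = 2·8·11.500·sin(180°/8) = 70.41 mm); the cube at (15.5, -1.5) (footprint 12×8.5) is included at this height (perimeter 41.00 mm); the cube at (0, 12.5) does not reach this height (z outside [12.5, 21]); Combining (union): the 2 present regions are separate (no shared area or edge), so areas and boundary lengths simply add and each stays a separate island — boundary = 111.41 mm; (rotated 50° about Z; rotation is an isometry so areas/perimeters/island counts are preserved). So its perimeter = 111.41 mm. Layer 91 (z = 18.2): the r=11.5 cylinder contributes a regular 8-gon of circumradius 11.5 (perimeter = 2·8·11.500·sin(180°/8) = 70.41 mm); the cube at (15.5, -1.5) is absent (z outside [20.5, 41.5]); the cube at (0, 12.5) (footprint 8×30) is included at this height (perimeter 76.00 mm); Merging all regions: the 2 present regions are separate (no shared area or edge), so areas and boundary lengths simply add and each stays a separate island — boundary = 146.41 mm; (rotated 50° about Z; rotation is an isometry so areas/perimeters/island counts are preserved). So its perimeter = 146.41 mm. Layer 91 is larger (146.41 vs 111.41 mm).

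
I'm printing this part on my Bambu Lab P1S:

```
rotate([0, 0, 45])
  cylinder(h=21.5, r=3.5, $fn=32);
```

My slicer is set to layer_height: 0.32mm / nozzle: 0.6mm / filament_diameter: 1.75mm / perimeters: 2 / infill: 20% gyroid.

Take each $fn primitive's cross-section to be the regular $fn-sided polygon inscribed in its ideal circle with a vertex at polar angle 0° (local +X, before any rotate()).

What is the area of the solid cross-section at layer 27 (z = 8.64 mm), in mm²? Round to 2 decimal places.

At z = 8.64 mm: the cylinder: section is a regular 32-gon, circumradius r=3.5 (area = (32/2)·3.500²·sin(360°/32) = 38.24 mm²); (whole slice rotated 45° about Z — lengths, areas and connectivity unchanged). Overall, the cross-section is a single solid region. Net area = 38.24 mm².

38.24 mm²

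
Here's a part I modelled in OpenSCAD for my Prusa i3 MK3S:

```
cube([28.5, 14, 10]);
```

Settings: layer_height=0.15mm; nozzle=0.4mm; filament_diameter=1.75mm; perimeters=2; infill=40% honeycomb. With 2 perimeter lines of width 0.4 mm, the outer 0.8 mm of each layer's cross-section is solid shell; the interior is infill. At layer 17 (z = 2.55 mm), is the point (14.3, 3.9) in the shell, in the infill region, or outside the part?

infill

At z = 2.55 mm: the cube (footprint 28.5×14) is included at this height. Overall, the cross-section is a single solid region. The nearest boundary edge runs (0.00, 0.00)→(28.50, 0.00); distance from the point to it = 3.90 mm. The point is inside the cross-section and 3.90 mm from the nearest boundary — more than the 0.8 mm shell width (2 × 0.4), so it's in the infill interior.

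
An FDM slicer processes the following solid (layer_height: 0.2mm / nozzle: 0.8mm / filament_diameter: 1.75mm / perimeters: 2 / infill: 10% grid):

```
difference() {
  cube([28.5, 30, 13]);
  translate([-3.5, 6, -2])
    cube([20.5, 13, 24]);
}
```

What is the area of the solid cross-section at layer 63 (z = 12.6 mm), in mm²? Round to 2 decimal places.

634.00 mm²

At z = 12.6 mm: the 28.5×30 cube contributes its full rectangle (area 855.00 mm²); the cube at (-3.5, 6) (footprint 20.5×13) is included at this height (area 266.50 mm²); After the difference (first − rest): starting from the 28.5×30 cube (855.00 mm²), the 20.5×13 cube at (-3.5, 6) partially overlaps it — only the 221.00 mm² overlap (of its 266.50 mm²) is removed, clipping the outline — area = 634.00 mm². Overall, the cross-section is a single solid region. Net area = 634.00 mm².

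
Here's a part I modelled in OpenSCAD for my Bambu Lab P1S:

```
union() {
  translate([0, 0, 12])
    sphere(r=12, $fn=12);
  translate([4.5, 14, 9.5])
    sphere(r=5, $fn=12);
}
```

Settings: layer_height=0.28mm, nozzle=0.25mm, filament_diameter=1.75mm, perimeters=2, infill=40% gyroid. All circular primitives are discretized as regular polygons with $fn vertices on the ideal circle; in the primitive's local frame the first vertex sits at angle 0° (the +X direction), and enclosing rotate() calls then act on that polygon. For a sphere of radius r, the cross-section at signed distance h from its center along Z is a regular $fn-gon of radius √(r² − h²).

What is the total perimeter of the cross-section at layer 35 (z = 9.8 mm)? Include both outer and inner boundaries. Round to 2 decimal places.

89.79 mm

At z = 9.8 mm: the r=12 sphere slices to a regular 12-gon of circumradius 11.797 (√(r²−h²) with h=2.2 from center) (perimeter = 2·12·11.797·sin(180°/12) = 73.28 mm); the r=5 sphere at (4.5, 14) contributes a regular 12-gon of circumradius √(5²−0.3²) = 4.991 (perimeter = 2·12·4.991·sin(180°/12) = 31.00 mm); Combining (union): the regions partially overlap (shared area 7.59 mm²), so the edge portions inside another operand are dropped and the merged outline is re-measured after clipping — boundary = 89.79 mm. Overall, the cross-section is a single solid region. Total boundary length (outer) = 89.79 mm.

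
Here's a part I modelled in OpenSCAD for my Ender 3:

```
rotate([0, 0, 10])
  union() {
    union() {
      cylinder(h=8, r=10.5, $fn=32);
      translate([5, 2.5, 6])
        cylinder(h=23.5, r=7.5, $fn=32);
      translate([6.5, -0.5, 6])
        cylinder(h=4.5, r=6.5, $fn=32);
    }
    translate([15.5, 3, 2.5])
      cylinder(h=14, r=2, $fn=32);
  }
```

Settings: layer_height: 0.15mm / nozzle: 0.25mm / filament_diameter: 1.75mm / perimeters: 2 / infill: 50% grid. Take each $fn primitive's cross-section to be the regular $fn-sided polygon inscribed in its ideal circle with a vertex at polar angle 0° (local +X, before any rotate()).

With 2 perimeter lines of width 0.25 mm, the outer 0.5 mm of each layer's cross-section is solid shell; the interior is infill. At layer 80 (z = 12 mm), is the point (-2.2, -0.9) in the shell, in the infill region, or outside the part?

outside

At z = 12 mm: the cylinder is absent (z outside [0, 8]); the r=7.5 cylinder at (5, 2.5) contributes a regular 32-gon of circumradius 7.5; the cylinder at (6.5, -0.5) is absent (z outside [6, 10.5]); Merging all regions: only the r=7.5 cylinder at (5, 2.5) is present, so the union is just that shape — 1 connected region; the r=2 cylinder at (15.5, 3) gives a regular 32-gon of circumradius 2 (constant along its height); Merging all regions: the 2 present regions are separate (no shared area or edge), so areas and boundary lengths simply add and each stays a separate island — 2 connected regions; (rotated 10° about Z; rotation is an isometry so areas/perimeters/island counts are preserved). Overall, the cross-section has 2 separate islands. Undo the 10° rotation: the query point maps to (-2.323, -0.504) in the un-rotated model frame. The nearest boundary edge runs (-1.24, -1.67)→(-1.93, -0.37); distance from the point to it = 0.42 mm. The point is not inside any of the regions above, so it lies outside the cross-section (0.42 mm from the nearest boundary).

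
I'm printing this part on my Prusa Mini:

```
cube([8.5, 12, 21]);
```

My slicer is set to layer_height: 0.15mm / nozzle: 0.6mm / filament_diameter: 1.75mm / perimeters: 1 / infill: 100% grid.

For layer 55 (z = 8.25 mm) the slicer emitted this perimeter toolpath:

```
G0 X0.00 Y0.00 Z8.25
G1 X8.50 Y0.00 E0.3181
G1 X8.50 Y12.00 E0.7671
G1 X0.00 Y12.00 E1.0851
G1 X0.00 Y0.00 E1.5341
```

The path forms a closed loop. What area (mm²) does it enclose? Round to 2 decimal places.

Apply the shoelace formula to the sequence of (X, Y) vertices; enclosed area = 102.00 mm².

102.00 mm²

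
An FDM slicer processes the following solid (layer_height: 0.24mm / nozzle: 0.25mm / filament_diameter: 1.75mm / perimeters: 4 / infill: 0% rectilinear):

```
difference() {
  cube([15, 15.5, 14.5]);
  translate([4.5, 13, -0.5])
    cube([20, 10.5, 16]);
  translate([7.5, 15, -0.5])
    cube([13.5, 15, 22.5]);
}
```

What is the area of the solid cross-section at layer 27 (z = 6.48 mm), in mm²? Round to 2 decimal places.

206.25 mm²

At z = 6.48 mm: the cube (footprint 15×15.5) is included at this height (area 232.50 mm²); the cube at (4.5, 13) is present — its section is the full 20×10.5 rectangle (area 210.00 mm²); the cube at (7.5, 15) is present — its section is the full 13.5×15 rectangle (area 202.50 mm²); Taking the first minus the rest: starting from the 15×15.5 cube (232.50 mm²), the 20×10.5 cube at (4.5, 13) partially overlaps it — only the 26.25 mm² overlap (of its 210.00 mm²) is removed, clipping the outline; the 13.5×15 cube at (7.5, 15) misses the remaining region (no effect) — area = 206.25 mm². Overall, the cross-section is a single solid region. Net area = 206.25 mm².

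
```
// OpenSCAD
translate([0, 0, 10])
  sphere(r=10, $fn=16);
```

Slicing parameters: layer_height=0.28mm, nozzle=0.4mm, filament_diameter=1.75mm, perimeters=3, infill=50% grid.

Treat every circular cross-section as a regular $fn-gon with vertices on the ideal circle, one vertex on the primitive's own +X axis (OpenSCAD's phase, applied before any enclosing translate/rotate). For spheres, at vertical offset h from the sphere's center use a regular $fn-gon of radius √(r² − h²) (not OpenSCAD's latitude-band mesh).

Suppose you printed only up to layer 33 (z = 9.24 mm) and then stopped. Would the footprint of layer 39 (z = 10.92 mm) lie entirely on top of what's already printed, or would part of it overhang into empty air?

entirely on top

Compare the two slices. At z = 9.24: the r=10 sphere contributes a regular 16-gon of circumradius √(10²−0.76²) = 9.971 (area = (16/2)·9.971²·sin(360°/16) = 304.38 mm²). At z = 10.92: the sphere: section is a regular 16-gon, circumradius = √(r²−h²) = √(10²−0.92²) = 9.958 (area = (16/2)·9.958²·sin(360°/16) = 303.56 mm²). Checking containment: the cross-section at z = 10.92 is a subset of the cross-section at z = 9.24.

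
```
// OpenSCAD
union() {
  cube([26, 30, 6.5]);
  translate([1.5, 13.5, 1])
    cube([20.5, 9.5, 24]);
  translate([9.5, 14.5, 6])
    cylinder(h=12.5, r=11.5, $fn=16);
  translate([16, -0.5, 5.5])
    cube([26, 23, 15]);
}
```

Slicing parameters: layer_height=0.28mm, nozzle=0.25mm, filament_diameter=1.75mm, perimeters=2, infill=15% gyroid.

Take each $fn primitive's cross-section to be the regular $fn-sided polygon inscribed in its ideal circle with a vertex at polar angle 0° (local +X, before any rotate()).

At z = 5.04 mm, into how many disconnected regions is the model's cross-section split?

1

At z = 5.04 mm: the cube (footprint 26×30) is included at this height; the cube at (1.5, 13.5) (footprint 20.5×9.5) is included at this height; the cylinder at (9.5, 14.5) does not reach this height (z outside [6, 18.5]); the cube at (16, -0.5) does not reach this height (z outside [5.5, 20.5]); Merging all regions: the 20.5×9.5 cube at (1.5, 13.5) lies entirely inside the 26×30 cube, so the union is just the 26×30 cube — 1 connected region. The result has 1 disconnected region.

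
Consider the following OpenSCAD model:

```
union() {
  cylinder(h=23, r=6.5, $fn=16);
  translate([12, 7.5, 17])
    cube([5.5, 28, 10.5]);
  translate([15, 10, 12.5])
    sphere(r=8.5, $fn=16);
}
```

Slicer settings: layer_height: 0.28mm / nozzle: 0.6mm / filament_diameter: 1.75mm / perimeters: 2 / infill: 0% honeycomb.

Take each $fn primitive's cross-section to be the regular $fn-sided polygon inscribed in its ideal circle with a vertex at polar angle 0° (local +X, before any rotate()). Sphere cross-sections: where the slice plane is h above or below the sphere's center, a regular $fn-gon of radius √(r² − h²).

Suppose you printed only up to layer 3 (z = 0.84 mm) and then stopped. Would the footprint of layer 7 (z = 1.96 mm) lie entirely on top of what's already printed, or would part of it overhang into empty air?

entirely on top

Compare the two slices. At z = 0.84: the r=6.5 cylinder contributes a regular 16-gon of circumradius 6.5 (area = (16/2)·6.500²·sin(360°/16) = 129.35 mm²); the cube at (12, 7.5) is absent (z outside [17, 27.5]); the sphere at (15, 10) does not reach this height (|z−center|=11.660 > r=8.5); Taking the union: only the r=6.5 cylinder is present, so the union is just that shape — area = 129.35 mm². At z = 1.96: the r=6.5 cylinder contributes a regular 16-gon of circumradius 6.5 (area = (16/2)·6.500²·sin(360°/16) = 129.35 mm²); the cube at (12, 7.5) is not intersected at this z (z outside [17, 27.5]); the sphere at (15, 10) is absent (|z−center|=10.540 > r=8.5); Merging all regions: only the r=6.5 cylinder is present, so the union is just that shape — area = 129.35 mm². Checking containment: the cross-section at z = 1.96 is a subset of the cross-section at z = 0.84.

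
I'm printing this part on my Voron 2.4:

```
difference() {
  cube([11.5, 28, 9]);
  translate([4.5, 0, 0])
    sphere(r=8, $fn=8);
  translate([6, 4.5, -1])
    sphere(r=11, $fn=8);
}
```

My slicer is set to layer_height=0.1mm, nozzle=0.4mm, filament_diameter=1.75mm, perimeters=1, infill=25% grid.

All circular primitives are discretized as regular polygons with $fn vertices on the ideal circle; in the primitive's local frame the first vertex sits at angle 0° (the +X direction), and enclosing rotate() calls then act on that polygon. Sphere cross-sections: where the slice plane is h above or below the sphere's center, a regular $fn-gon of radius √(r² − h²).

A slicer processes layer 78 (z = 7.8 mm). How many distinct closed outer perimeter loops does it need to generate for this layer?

3

At z = 7.8 mm: the cube is present — its section is the full 11.5×28 rectangle; the sphere at (4.5, 0): section is a regular 8-gon, circumradius = √(r²−h²) = √(8²−7.8²) = 1.778; the sphere at (6, 4.5): section is a regular 8-gon, circumradius = √(r²−h²) = √(11²−8.8²) = 6.600; Subtracting the remaining from the first: starting from the 11.5×28 cube, the r=8 sphere at (4.5, 0) partially overlaps it — only the 4.47 mm² overlap (of its 8.94 mm²) is removed, clipping the outline; the r=11 sphere at (6, 4.5) partially overlaps it — only the 104.36 mm² overlap (of its 123.21 mm²) is removed, clipping the outline — 3 connected regions. The result has 3 disconnected regions.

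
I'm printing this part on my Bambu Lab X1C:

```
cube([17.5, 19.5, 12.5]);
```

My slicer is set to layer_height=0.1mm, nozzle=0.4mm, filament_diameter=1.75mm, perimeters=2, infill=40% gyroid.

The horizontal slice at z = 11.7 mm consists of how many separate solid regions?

1

At z = 11.7 mm: the cube (footprint 17.5×19.5) is included at this height. The result has 1 disconnected region.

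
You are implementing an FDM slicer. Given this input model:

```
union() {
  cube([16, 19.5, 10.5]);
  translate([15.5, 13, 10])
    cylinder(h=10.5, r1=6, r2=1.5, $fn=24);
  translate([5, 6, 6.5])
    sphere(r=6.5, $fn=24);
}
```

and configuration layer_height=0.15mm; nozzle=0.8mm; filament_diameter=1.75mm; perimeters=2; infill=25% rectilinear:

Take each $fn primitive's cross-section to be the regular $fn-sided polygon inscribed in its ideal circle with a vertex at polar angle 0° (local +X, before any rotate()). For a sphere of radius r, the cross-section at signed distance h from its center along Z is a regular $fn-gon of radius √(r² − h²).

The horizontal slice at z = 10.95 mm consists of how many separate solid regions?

2

At z = 10.95 mm: the cube is absent (z outside [0, 10.5]); the cone at (15.5, 13): at t=0.090 of its height the radius interpolates to r₁+(r₂−r₁)t = 5.593, giving a regular 24-gon of that circumradius; the r=6.5 sphere at (5, 6) slices to a regular 24-gon of circumradius 4.738 (√(r²−h²) with h=4.45 from center); Merging all regions: the 2 present regions are separate (no shared area or edge), so areas and boundary lengths simply add and each stays a separate island — 2 connected regions. The result has 2 disconnected regions.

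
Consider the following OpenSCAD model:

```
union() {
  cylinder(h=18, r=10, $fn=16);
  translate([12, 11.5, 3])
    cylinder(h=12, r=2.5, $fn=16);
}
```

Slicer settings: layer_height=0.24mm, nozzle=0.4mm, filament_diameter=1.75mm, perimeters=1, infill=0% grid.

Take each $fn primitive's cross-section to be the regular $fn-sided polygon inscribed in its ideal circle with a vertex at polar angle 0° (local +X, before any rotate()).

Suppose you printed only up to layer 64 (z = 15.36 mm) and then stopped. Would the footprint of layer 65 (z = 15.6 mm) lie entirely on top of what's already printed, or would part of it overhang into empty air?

Compare the two slices. At z = 15.36: the r=10 cylinder gives a regular 16-gon of circumradius 10 (constant along its height) (area = (16/2)·10.000²·sin(360°/16) = 306.15 mm²); the cylinder at (12, 11.5) is not intersected at this z (z outside [3, 15]); Taking the union: only the r=10 cylinder is present, so the union is just that shape — area = 306.15 mm². At z = 15.6: the r=10 cylinder gives a regular 16-gon of circumradius 10 (constant along its height) (area = (16/2)·10.000²·sin(360°/16) = 306.15 mm²); the cylinder at (12, 11.5) is absent (z outside [3, 15]); Taking the union: only the r=10 cylinder is present, so the union is just that shape — area = 306.15 mm². Checking containment: the cross-section at z = 15.6 is a subset of the cross-section at z = 15.36.

entirely on top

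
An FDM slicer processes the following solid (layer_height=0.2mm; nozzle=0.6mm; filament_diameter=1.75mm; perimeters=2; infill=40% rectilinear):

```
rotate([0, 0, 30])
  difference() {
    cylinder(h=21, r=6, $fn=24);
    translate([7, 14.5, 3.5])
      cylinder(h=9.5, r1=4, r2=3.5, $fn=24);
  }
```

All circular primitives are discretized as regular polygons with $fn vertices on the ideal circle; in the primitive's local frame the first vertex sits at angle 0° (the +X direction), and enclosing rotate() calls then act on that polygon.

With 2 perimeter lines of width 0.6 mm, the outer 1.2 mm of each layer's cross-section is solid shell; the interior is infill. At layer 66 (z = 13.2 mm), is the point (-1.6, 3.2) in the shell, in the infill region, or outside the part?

infill

At z = 13.2 mm: the r=6 cylinder contributes a regular 24-gon of circumradius 6; the cone at (7, 14.5) is not intersected at this z (z outside [3.5, 13]); Subtracting the remaining from the first: none of the subtracted shapes is present at this height, so the r=6 cylinder is unchanged — 1 connected region; (whole slice rotated 30° about Z — lengths, areas and connectivity unchanged). Overall, the cross-section is a single solid region. Undo the 30° rotation: the query point maps to (0.214, 3.571) in the un-rotated model frame. The nearest boundary edge runs (1.55, 5.80)→(0.00, 6.00); distance from the point to it = 2.38 mm. The point is inside the cross-section and 2.38 mm from the nearest boundary — more than the 1.2 mm shell width (2 × 0.6), so it's in the infill interior.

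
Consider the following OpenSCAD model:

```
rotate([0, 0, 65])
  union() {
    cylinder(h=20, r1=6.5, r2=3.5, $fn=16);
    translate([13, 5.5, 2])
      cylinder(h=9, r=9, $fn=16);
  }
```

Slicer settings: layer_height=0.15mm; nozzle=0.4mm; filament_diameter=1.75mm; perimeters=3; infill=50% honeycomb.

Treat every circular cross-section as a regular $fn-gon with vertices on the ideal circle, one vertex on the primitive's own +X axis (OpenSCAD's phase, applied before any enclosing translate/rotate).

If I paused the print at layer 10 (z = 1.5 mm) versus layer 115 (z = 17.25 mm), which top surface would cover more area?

layer 10 (z = 1.5 mm)

Layer 10 (z = 1.5): the cone (r1=6.5→r2=3.5) has section circumradius 6.275 here — a regular 16-gon (area = (16/2)·6.275²·sin(360°/16) = 120.55 mm²); the cylinder at (13, 5.5) does not reach this height (z outside [2, 11]); Taking the union: only the cone is present, so the union is just that shape — area = 120.55 mm²; (rotated 65° about Z; rotation is an isometry so areas/perimeters/island counts are preserved). So its area = 120.55 mm². Layer 115 (z = 17.25): the cone: at t=0.863 of its height the radius interpolates to r₁+(r₂−r₁)t = 3.912, giving a regular 16-gon of that circumradius (area = (16/2)·3.912²·sin(360°/16) = 46.86 mm²); the cylinder at (13, 5.5) is not intersected at this z (z outside [2, 11]); Taking the union: only the cone is present, so the union is just that shape — area = 46.86 mm²; (whole slice rotated 65° about Z — lengths, areas and connectivity unchanged). So its area = 46.86 mm². Layer 10 is larger (120.55 vs 46.86 mm²).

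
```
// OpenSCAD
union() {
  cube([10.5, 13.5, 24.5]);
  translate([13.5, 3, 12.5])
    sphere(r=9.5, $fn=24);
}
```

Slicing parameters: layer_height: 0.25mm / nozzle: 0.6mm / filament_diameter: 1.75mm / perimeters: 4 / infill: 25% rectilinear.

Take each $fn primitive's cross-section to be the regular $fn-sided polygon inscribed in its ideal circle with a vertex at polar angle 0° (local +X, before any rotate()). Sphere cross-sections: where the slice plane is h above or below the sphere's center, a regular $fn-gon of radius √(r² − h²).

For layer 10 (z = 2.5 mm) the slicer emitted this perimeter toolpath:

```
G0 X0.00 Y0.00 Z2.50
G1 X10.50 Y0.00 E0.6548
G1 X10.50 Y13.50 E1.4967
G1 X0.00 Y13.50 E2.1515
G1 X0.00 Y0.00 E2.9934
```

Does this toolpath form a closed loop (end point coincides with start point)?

yes

Start point (G0): (0.00, 0.00). End point (last G1): the path returns to the start — closed.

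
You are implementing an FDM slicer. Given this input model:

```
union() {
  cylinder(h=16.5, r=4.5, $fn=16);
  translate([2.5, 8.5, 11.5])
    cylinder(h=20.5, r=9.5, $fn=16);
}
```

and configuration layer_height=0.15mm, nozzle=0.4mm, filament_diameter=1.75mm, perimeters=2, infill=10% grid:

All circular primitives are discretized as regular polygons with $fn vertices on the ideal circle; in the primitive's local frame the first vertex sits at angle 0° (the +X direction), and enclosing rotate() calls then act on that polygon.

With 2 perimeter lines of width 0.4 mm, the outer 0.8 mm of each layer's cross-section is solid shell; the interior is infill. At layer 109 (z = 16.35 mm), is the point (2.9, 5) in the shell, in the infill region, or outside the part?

infill

At z = 16.35 mm: the r=4.5 cylinder gives a regular 16-gon of circumradius 4.5 (constant along its height); the r=9.5 cylinder at (2.5, 8.5) contributes a regular 16-gon of circumradius 9.5; Combining (union): the regions partially overlap (shared area 32.37 mm²), so overlapping operands fuse into one piece — 1 connected region. Overall, the cross-section is a single solid region. The nearest boundary edge runs (6.14, -0.28)→(4.38, -0.63); distance from the point to it = 5.82 mm. The point is inside the cross-section and 5.82 mm from the nearest boundary — more than the 0.8 mm shell width (2 × 0.4), so it's in the infill interior.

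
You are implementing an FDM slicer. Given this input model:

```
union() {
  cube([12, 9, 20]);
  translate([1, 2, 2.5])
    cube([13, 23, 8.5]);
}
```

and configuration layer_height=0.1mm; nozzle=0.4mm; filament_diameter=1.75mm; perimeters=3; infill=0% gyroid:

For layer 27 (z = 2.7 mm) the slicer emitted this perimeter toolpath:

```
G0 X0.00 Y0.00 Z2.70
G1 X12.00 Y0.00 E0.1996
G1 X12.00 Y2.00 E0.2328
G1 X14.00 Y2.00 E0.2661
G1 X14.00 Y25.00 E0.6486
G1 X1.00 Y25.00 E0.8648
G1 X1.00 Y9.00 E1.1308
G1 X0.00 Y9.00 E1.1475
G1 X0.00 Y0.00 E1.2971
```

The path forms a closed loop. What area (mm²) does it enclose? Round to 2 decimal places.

330.00 mm²

Apply the shoelace formula to the sequence of (X, Y) vertices; enclosed area = 330.00 mm².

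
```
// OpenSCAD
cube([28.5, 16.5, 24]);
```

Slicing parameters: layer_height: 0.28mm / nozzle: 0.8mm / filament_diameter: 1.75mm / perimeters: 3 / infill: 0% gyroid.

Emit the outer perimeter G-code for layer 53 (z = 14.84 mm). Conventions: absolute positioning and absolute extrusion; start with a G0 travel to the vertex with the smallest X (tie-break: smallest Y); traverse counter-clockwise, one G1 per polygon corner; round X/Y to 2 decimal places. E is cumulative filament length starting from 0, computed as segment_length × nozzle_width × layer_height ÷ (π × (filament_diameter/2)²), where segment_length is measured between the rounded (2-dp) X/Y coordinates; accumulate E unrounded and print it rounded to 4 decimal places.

G0 X0.00 Y0.00 Z14.84
G1 X28.50 Y0.00 E2.6542
G1 X28.50 Y16.50 E4.1908
G1 X0.00 Y16.50 E6.8449
G1 X0.00 Y0.00 E8.3816

At z = 14.84 mm: the cube is present — its section is the full 28.5×16.5 rectangle. The outline is a single polygon with 4 vertices. Extrusion per mm of travel: 0.8 × 0.28 / (π × 0.875²) = 0.093128. Accumulating E over each segment gives final E = 8.3816.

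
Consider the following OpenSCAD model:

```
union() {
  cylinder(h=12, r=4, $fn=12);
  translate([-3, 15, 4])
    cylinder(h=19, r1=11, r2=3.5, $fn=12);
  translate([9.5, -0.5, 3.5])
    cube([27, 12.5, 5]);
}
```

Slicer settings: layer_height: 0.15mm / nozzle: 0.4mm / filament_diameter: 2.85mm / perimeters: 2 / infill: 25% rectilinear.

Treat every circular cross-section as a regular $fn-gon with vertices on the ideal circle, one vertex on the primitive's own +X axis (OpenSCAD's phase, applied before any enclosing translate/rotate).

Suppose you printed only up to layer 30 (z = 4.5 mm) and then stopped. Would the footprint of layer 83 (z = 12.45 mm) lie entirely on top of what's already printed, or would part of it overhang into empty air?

Compare the two slices. At z = 4.5: the cylinder: section is a regular 12-gon, circumradius r=4 (area = (12/2)·4.000²·sin(360°/12) = 48.00 mm²); the cone at (-3, 15) contributes a regular 12-gon of circumradius 10.803 (interpolated between r1=11 and r2=3.5 at t=0.026) (area = (12/2)·10.803²·sin(360°/12) = 350.09 mm²); the cube at (9.5, -0.5) (footprint 27×12.5) is included at this height (area 337.50 mm²); Merging all regions: the 3 present regions are separate (no shared area or edge), so areas and boundary lengths simply add and each stays a separate island — area = 735.59 mm². At z = 12.45: the cylinder is not intersected at this z (z outside [0, 12]); the cone at (-3, 15) contributes a regular 12-gon of circumradius 7.664 (interpolated between r1=11 and r2=3.5 at t=0.445) (area = (12/2)·7.664²·sin(360°/12) = 176.23 mm²); the cube at (9.5, -0.5) is absent (z outside [3.5, 8.5]); Merging all regions: only the cone at (-3, 15) is present, so the union is just that shape — area = 176.23 mm². Checking containment: the cross-section at z = 12.45 is a subset of the cross-section at z = 4.5.

entirely on top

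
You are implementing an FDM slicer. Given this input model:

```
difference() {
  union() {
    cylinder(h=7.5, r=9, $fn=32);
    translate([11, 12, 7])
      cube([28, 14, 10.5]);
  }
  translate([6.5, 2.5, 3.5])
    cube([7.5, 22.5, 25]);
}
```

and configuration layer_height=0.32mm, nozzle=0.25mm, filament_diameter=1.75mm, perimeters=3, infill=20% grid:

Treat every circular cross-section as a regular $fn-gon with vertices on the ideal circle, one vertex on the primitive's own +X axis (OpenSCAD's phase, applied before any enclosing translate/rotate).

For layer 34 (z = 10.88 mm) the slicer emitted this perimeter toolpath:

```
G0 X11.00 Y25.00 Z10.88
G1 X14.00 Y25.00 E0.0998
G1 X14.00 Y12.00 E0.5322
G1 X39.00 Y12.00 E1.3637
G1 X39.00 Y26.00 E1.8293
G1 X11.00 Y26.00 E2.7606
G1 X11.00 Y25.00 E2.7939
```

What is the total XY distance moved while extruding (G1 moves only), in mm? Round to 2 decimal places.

84.00 mm

Sum the Euclidean lengths of each G1 segment: total = 84.00 mm.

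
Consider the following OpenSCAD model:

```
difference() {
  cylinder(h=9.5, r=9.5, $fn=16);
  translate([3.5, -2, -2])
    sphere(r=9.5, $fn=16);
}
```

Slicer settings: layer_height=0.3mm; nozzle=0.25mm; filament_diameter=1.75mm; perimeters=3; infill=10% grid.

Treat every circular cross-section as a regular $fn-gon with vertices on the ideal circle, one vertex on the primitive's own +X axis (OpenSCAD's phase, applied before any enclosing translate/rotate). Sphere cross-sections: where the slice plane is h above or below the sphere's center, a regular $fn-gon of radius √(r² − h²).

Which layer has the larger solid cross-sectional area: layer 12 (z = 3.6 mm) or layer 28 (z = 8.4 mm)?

Layer 12 (z = 3.6): the r=9.5 cylinder gives a regular 16-gon of circumradius 9.5 (constant along its height) (area = (16/2)·9.500²·sin(360°/16) = 276.30 mm²); the sphere at (3.5, -2): section is a regular 16-gon, circumradius = √(r²−h²) = √(9.5²−5.6²) = 7.674 (area = (16/2)·7.674²·sin(360°/16) = 180.29 mm²); Subtracting the remaining from the first: starting from the r=9.5 cylinder (276.30 mm²), the r=9.5 sphere at (3.5, -2) partially overlaps it — only the 153.44 mm² overlap (of its 180.29 mm²) is removed, clipping the outline — area = 122.86 mm². So its area = 122.86 mm². Layer 28 (z = 8.4): the cylinder: section is a regular 16-gon, circumradius r=9.5 (area = (16/2)·9.500²·sin(360°/16) = 276.30 mm²); the sphere at (3.5, -2) is absent (|z−center|=10.400 > r=9.5); Subtracting the remaining from the first: none of the subtracted shapes is present at this height, so the r=9.5 cylinder is unchanged — area = 276.30 mm². So its area = 276.30 mm². Layer 28 is larger (276.30 vs 122.86 mm²).

layer 28 (z = 8.4 mm)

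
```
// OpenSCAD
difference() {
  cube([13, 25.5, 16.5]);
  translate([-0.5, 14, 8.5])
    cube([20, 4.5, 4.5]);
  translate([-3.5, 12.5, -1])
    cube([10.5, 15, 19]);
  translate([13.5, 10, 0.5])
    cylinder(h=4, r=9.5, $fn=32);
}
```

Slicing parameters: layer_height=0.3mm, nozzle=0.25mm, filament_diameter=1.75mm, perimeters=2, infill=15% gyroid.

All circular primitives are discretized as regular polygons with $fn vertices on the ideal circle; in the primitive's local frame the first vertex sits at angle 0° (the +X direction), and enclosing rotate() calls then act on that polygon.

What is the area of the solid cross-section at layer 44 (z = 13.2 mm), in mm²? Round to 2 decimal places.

240.50 mm²

At z = 13.2 mm: the cube is present — its section is the full 13×25.5 rectangle (area 331.50 mm²); the cube at (-0.5, 14) does not reach this height (z outside [8.5, 13]); the cube at (-3.5, 12.5) is present — its section is the full 10.5×15 rectangle (area 157.50 mm²); the cylinder at (13.5, 10) does not reach this height (z outside [0.5, 4.5]); After the difference (first − rest): starting from the 13×25.5 cube (331.50 mm²), the 10.5×15 cube at (-3.5, 12.5) partially overlaps it — only the 91.00 mm² overlap (of its 157.50 mm²) is removed, clipping the outline — area = 240.50 mm². Overall, the cross-section is a single solid region. Net area = 240.50 mm².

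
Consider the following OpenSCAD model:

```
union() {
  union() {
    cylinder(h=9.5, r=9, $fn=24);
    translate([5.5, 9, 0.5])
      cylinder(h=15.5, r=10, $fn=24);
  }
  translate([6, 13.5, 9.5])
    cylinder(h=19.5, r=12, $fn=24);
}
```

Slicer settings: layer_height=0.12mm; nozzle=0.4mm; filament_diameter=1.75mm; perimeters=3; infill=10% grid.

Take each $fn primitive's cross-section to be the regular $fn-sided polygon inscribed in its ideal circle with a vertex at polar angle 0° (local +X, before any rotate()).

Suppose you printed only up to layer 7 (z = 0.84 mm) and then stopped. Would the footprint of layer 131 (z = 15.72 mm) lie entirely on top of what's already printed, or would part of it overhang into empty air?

Compare the two slices. At z = 0.84: the r=9 cylinder gives a regular 24-gon of circumradius 9 (constant along its height) (area = (24/2)·9.000²·sin(360°/24) = 251.57 mm²); the r=10 cylinder at (5.5, 9) gives a regular 24-gon of circumradius 10 (constant along its height) (area = (24/2)·10.000²·sin(360°/24) = 310.58 mm²); Merging all regions: the regions partially overlap — summed areas 562.15 mm² minus the doubly-counted overlap 91.70 mm² gives 470.45 mm² — area = 470.45 mm²; the cylinder at (6, 13.5) is absent (z outside [9.5, 29]); Combining (union): only that combined region is present, so the union is just that shape — area = 470.45 mm². At z = 15.72: the cylinder is not intersected at this z (z outside [0, 9.5]); the r=10 cylinder at (5.5, 9) gives a regular 24-gon of circumradius 10 (constant along its height) (area = (24/2)·10.000²·sin(360°/24) = 310.58 mm²); Combining (union): only the r=10 cylinder at (5.5, 9) is present, so the union is just that shape — area = 310.58 mm²; the r=12 cylinder at (6, 13.5) gives a regular 24-gon of circumradius 12 (constant along its height) (area = (24/2)·12.000²·sin(360°/24) = 447.24 mm²); Combining (union): the regions partially overlap — summed areas 757.82 mm² minus the doubly-counted overlap 270.68 mm² gives 487.14 mm² — area = 487.14 mm². Checking containment: at z = 15.72 the cross-section extends beyond the z = 0.84 cross-section by about 176.51 mm².

part overhangs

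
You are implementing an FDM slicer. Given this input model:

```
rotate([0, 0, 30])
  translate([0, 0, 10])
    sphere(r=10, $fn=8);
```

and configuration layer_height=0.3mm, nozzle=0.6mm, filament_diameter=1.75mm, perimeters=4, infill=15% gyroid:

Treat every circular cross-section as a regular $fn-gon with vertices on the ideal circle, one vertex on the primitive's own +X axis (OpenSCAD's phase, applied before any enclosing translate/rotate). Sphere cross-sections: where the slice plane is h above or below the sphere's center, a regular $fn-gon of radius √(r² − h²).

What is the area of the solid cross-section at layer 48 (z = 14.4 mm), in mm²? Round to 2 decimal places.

At z = 14.4 mm: the r=10 sphere slices to a regular 8-gon of circumradius 8.980 (√(r²−h²) with h=4.4 from center) (area = (8/2)·8.980²·sin(360°/8) = 228.08 mm²); (whole slice rotated 30° about Z — lengths, areas and connectivity unchanged). Overall, the cross-section is a single solid region. Net area = 228.08 mm².

228.08 mm²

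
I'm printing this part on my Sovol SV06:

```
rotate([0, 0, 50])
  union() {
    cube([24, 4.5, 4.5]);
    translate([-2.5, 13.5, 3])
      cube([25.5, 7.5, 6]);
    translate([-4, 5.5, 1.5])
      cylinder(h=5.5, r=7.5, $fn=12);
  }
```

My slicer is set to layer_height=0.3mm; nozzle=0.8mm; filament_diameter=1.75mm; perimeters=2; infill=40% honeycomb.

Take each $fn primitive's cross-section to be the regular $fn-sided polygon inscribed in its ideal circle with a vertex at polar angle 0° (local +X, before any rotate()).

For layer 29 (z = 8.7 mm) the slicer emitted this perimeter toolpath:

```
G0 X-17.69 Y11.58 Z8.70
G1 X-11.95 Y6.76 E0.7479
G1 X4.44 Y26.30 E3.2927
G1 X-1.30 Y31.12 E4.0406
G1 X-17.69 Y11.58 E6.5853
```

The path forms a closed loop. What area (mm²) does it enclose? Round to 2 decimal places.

191.16 mm²

Apply the shoelace formula to the sequence of (X, Y) vertices; enclosed area = 191.16 mm².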